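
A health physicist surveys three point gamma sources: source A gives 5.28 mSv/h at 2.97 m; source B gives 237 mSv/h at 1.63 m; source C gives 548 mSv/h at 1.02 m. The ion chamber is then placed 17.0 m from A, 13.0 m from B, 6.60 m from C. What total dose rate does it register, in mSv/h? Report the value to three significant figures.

Each source contributes Iᵢ·(dᵢ/rᵢ)²; contributions add.
A: 5.28 × (2.97/17.0)² = 0.1612 mSv/h
B: 237 × (1.63/13.0)² = 3.726 mSv/h
C: 548 × (1.02/6.60)² = 13.09 mSv/h
Total = 0.1612 + 3.726 + 13.09 = 16.98 mSv/h.

17.0 mSv/h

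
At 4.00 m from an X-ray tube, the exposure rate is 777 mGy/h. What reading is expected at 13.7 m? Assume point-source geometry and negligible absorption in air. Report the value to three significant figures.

66.2 mGy/h

Since intensity falls as 1/r², the rate at 13.7 m is
777 × (4.00/13.7)² = 777 × 0.08525 = 66.24 mGy/h.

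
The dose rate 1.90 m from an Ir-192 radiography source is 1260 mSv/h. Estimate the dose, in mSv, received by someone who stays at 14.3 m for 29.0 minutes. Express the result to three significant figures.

By the inverse-square law, rate at 14.3 m:
1260 × (1.90/14.3)² = 1260 × 0.01765 = 22.24 mSv/h.
Dose = rate × time = 22.24 mSv/h × 0.4833 h = 10.75 mSv.

10.8 mSv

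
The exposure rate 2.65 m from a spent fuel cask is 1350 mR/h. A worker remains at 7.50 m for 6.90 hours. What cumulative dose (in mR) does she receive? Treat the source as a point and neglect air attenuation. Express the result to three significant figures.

By the inverse-square law, rate at 7.50 m:
(2.65/7.50)² = 0.1248, so 1350 × 0.1248 = 168.5 mR/h.
Dose = rate × time = 168.5 mR/h × 6.900 h = 1163 mR.

1160 mR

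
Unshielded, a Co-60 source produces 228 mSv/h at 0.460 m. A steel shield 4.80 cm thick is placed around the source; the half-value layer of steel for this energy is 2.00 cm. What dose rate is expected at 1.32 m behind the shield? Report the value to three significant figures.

5.25 mSv/h

Distance alone: 228 × (0.460/1.32)² = 228 × 0.1214 = 27.68 mSv/h.
Shield: 4.80/2.00 = 2.400 half-value layers → attenuation 2^(−2.400) = 0.1895.
Combined: 27.68 × 0.1895 = 5.245 mSv/h.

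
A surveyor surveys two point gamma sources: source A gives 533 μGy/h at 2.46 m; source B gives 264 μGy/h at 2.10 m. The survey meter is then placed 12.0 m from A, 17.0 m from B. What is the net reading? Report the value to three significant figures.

By superposition, sum each source's inverse-square contribution:
A: 533 × (2.46/12.0)² = 22.40 μGy/h
B: 264 × (2.10/17.0)² = 4.029 μGy/h
Total = 22.40 + 4.029 = 26.43 μGy/h.

26.4 μGy/h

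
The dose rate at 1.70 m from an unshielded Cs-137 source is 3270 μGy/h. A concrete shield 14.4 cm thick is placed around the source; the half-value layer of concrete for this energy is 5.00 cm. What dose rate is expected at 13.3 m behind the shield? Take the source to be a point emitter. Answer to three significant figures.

Distance alone: 3270 × (1.70/13.3)² = 3270 × 0.01634 = 53.43 μGy/h.
Shield: 14.4/5.00 = 2.880 half-value layers → attenuation 2^(−2.880) = 0.1358.
Combined: 53.43 × 0.1358 = 7.256 μGy/h.

7.26 μGy/h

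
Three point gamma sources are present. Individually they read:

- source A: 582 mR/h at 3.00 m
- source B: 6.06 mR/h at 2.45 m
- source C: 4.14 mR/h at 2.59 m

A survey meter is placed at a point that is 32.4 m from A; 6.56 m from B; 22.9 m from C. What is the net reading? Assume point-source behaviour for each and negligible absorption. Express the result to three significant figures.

5.89 mR/h

By superposition, sum each source's inverse-square contribution:
A: 582 × (3.00/32.4)² = 4.990 mR/h
B: 6.06 × (2.45/6.56)² = 0.8453 mR/h
C: 4.14 × (2.59/22.9)² = 0.05296 mR/h
Total = 4.990 + 0.8453 + 0.05296 = 5.888 mR/h.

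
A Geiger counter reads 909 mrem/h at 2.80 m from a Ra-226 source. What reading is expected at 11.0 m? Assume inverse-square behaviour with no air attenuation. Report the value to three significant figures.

Intensity scales as (d₁/d₂)², so the rate at 11.0 m is
909 × (2.80/11.0)² = 909 × 0.06479 = 58.89 mrem/h.

58.9 mrem/h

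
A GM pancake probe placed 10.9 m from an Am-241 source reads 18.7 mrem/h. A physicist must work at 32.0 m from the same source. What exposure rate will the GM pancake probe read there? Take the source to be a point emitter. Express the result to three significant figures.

Intensity scales as (d₁/d₂)², so scaling from 10.9 m to 32.0 m:
18.7 × (10.9/32.0)² = 18.7 × 0.1160 = 2.169 mrem/h.

2.17 mrem/h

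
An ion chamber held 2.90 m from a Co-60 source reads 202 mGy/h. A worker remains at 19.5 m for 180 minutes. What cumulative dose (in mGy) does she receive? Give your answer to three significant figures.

13.4 mGy

Intensity scales as (d₁/d₂)², so rate at 19.5 m:
202 × (2.90/19.5)² = 202 × 0.02212 = 4.468 mGy/h.
Dose = rate × time = 4.468 mGy/h × 3.000 h = 13.40 mGy.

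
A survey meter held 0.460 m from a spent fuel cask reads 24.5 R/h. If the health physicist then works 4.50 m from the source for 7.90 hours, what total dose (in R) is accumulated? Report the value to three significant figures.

Applying the 1/r² law, rate at 4.50 m:
(0.460/4.50)² = 0.01045, so 24.5 × 0.01045 = 0.2560 R/h.
Dose = rate × time = 0.2560 R/h × 7.900 h = 2.022 R.

2.02 R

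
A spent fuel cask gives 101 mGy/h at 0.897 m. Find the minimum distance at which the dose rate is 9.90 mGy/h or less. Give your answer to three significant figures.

Since intensity falls as 1/r², d₂ = d₁·√(I₁/I₂).
I₁/I₂ = 101/9.90 = 10.20, so d₂ = 0.897 × √10.20 = 2.865 m.

2.87 m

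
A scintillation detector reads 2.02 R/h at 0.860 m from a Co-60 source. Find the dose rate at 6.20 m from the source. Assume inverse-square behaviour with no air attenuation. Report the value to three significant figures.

0.0389 R/h

Since intensity falls as 1/r², the rate at 6.20 m is
2.02 × (0.860/6.20)² = 2.02 × 0.01924 = 0.03886 R/h.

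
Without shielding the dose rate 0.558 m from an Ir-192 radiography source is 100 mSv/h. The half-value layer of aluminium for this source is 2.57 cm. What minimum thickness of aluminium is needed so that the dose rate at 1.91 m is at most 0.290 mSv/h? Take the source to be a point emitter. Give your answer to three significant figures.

12.5 cm

At 1.91 m, distance alone gives 100 × (0.558/1.91)² = 100 × 0.08535 = 8.535 mSv/h.
Further attenuation needed: 8.535/0.290 = 29.43.
n = log₂(29.43) = 4.879 half-value layers.
Thickness = 4.879 × 2.57 cm = 12.54 cm.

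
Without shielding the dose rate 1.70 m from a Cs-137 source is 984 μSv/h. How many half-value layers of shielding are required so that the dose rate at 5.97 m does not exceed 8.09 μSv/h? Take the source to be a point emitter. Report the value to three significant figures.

3.30 half-value layers

At 5.97 m, distance alone gives 984 × (1.70/5.97)² = 984 × 0.08109 = 79.79 μSv/h.
Further attenuation needed: 79.79/8.09 = 9.863.
n = log₂(9.863) = 3.302 half-value layers.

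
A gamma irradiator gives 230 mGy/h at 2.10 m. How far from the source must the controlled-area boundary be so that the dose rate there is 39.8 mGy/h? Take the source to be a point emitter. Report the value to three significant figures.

5.05 m

Intensity scales as (d₁/d₂)², so d₂ = d₁·√(I₁/I₂).
I₁/I₂ = 230/39.8 = 5.779, so d₂ = 2.10 × √5.779 = 5.048 m.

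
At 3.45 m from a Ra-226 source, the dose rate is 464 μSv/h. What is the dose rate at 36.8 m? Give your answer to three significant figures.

Since intensity falls as 1/r², the rate at 36.8 m is
(3.45/36.8)² = 0.008789, so 464 × 0.008789 = 4.078 μSv/h.

4.08 μSv/h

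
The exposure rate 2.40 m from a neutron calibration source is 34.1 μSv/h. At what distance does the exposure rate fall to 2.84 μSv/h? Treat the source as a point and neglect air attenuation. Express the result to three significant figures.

8.32 m

By the inverse-square law, d₂ = d₁·√(I₁/I₂).
I₁/I₂ = 34.1/2.84 = 12.01, so d₂ = 2.40 × √12.01 = 8.317 m.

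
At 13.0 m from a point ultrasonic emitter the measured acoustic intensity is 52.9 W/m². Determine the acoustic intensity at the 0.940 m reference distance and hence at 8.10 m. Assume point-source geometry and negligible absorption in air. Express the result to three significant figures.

10100 W/m²; 136 W/m²

Applying the 1/r² law,
At 0.940 m: (13.0/0.940)² = 191.3, so 52.9 × 191.3 = 10120 W/m²
At 8.10 m: 10120 × (0.940/8.10)² = 10120 × 0.01347 = 136.3 W/m².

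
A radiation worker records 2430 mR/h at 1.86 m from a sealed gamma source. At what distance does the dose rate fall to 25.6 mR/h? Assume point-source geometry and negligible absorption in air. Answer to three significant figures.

18.1 m

Applying the 1/r² law, d₂ = d₁·√(I₁/I₂).
I₁/I₂ = 2430/25.6 = 94.92, so d₂ = 1.86 × √94.92 = 18.12 m.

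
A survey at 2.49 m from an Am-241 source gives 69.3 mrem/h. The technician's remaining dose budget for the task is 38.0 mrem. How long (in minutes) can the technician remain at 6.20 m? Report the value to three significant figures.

Using I₁d₁² = I₂d₂², rate at 6.20 m:
(2.49/6.20)² = 0.1613, so 69.3 × 0.1613 = 11.18 mrem/h.
Stay time = 38.0 mrem ÷ 11.18 mrem/h = 3.399 h = 203.9 min.

204 min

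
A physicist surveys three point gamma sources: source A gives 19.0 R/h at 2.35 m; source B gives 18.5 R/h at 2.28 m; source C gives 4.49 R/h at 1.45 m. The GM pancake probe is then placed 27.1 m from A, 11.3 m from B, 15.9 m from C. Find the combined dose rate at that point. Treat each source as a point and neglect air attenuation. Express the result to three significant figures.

0.933 R/h

Each source contributes Iᵢ·(dᵢ/rᵢ)²; contributions add.
A: 19.0 × (2.35/27.1)² = 0.1429 R/h
B: 18.5 × (2.28/11.3)² = 0.7532 R/h
C: 4.49 × (1.45/15.9)² = 0.03734 R/h
Total = 0.1429 + 0.7532 + 0.03734 = 0.9334 R/h.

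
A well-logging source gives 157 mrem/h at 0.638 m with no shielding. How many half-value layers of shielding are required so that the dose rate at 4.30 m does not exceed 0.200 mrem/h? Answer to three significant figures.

At 4.30 m, distance alone gives (0.638/4.30)² = 0.02201, so 157 × 0.02201 = 3.456 mrem/h.
Further attenuation needed: 3.456/0.200 = 17.28.
n = log₂(17.28) = 4.111 half-value layers.

4.11 half-value layers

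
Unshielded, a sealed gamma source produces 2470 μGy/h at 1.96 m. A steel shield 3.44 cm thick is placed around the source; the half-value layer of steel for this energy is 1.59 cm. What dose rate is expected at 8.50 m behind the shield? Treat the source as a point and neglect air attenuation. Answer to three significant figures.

Distance alone: 2470 × (1.96/8.50)² = 2470 × 0.05317 = 131.3 μGy/h.
Shield: 3.44/1.59 = 2.164 half-value layers → attenuation 2^(−2.164) = 0.2231.
Combined: 131.3 × 0.2231 = 29.29 μGy/h.

29.3 μGy/h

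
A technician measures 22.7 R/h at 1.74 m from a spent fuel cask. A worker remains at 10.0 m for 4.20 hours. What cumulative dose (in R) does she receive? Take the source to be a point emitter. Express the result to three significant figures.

2.89 R

By the inverse-square law, rate at 10.0 m:
22.7 × (1.74/10.0)² = 22.7 × 0.03028 = 0.6874 R/h.
Dose = rate × time = 0.6874 R/h × 4.200 h = 2.887 R.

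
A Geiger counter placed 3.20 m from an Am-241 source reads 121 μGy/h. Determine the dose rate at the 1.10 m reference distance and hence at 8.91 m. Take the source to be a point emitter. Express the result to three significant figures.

By the inverse-square law,
At 1.10 m: 121 × (3.20/1.10)² = 121 × 8.463 = 1024 μGy/h
At 8.91 m: 1024 × (1.10/8.91)² = 1024 × 0.01524 = 15.61 μGy/h.

1020 μGy/h; 15.6 μGy/h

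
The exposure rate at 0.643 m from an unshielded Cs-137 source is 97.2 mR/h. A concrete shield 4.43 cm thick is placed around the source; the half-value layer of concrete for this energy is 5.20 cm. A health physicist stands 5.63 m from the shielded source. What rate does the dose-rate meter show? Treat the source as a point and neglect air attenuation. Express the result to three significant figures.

Distance alone: 97.2 × (0.643/5.63)² = 97.2 × 0.01304 = 1.267 mR/h.
Shield: 4.43/5.20 = 0.8519 half-value layers → attenuation 2^(−0.8519) = 0.5541.
Combined: 1.267 × 0.5541 = 0.7020 mR/h.

0.702 mR/h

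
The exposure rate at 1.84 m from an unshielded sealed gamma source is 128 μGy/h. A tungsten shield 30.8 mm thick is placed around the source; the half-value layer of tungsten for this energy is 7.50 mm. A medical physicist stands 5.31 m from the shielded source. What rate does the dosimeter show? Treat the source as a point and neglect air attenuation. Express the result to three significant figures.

Distance alone: 128 × (1.84/5.31)² = 128 × 0.1201 = 15.37 μGy/h.
Shield: 30.8/7.50 = 4.107 half-value layers → attenuation 2^(−4.107) = 0.05803.
Combined: 15.37 × 0.05803 = 0.8919 μGy/h.

0.892 μGy/h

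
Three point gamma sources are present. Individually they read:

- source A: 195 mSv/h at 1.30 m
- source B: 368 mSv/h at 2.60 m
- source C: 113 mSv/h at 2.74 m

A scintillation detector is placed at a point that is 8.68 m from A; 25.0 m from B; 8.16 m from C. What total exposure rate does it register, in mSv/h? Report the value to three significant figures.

Each source contributes Iᵢ·(dᵢ/rᵢ)²; contributions add.
A: 195 × (1.30/8.68)² = 4.374 mSv/h
B: 368 × (2.60/25.0)² = 3.980 mSv/h
C: 113 × (2.74/8.16)² = 12.74 mSv/h
Total = 4.374 + 3.980 + 12.74 = 21.09 mSv/h.

21.1 mSv/h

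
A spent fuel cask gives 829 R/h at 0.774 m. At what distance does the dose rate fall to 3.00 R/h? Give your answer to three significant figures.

Using I₁d₁² = I₂d₂², d₂ = d₁·√(I₁/I₂).
I₁/I₂ = 829/3.00 = 276.3, so d₂ = 0.774 × √276.3 = 12.87 m.

12.9 m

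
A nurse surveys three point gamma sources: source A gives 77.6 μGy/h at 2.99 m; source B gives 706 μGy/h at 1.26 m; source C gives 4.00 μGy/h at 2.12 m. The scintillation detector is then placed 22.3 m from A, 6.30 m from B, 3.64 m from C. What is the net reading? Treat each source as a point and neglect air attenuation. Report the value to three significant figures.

By superposition, sum each source's inverse-square contribution:
A: 77.6 × (2.99/22.3)² = 1.395 μGy/h
B: 706 × (1.26/6.30)² = 28.24 μGy/h
C: 4.00 × (2.12/3.64)² = 1.357 μGy/h
Total = 1.395 + 28.24 + 1.357 = 30.99 μGy/h.

31.0 μGy/h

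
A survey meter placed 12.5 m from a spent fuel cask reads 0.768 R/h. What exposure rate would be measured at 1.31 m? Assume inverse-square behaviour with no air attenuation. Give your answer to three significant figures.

69.9 R/h

By the inverse-square law, scaling from 12.5 m to 1.31 m:
0.768 × (12.5/1.31)² = 0.768 × 91.05 = 69.93 R/h.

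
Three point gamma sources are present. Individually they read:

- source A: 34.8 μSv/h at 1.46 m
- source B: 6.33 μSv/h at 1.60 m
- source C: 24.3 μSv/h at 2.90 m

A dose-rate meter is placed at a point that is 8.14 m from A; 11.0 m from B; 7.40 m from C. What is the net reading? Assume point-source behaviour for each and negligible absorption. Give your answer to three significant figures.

By superposition, sum each source's inverse-square contribution:
A: 34.8 × (1.46/8.14)² = 1.120 μSv/h
B: 6.33 × (1.60/11.0)² = 0.1339 μSv/h
C: 24.3 × (2.90/7.40)² = 3.732 μSv/h
Total = 1.120 + 0.1339 + 3.732 = 4.986 μSv/h.

4.99 μSv/h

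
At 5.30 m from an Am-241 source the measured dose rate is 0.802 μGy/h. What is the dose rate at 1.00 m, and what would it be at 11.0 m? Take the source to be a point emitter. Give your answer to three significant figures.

22.5 μGy/h; 0.186 μGy/h

Since intensity falls as 1/r²,
At 1.00 m: 0.802 × (5.30/1.00)² = 0.802 × 28.09 = 22.53 μGy/h
At 11.0 m: (1.00/11.0)² = 0.008264, so 22.53 × 0.008264 = 0.1862 μGy/h.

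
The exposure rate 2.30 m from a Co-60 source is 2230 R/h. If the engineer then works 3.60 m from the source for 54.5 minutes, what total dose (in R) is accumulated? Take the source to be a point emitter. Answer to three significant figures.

827 R

Since intensity falls as 1/r², rate at 3.60 m:
2230 × (2.30/3.60)² = 2230 × 0.4082 = 910.3 R/h.
Dose = rate × time = 910.3 R/h × 0.9083 h = 826.8 R.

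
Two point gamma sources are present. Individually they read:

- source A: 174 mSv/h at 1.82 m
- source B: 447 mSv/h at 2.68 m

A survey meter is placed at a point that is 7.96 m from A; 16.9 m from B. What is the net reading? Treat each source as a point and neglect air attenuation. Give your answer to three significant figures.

By superposition, sum each source's inverse-square contribution:
A: 174 × (1.82/7.96)² = 9.096 mSv/h
B: 447 × (2.68/16.9)² = 11.24 mSv/h
Total = 9.096 + 11.24 = 20.34 mSv/h.

20.3 mSv/h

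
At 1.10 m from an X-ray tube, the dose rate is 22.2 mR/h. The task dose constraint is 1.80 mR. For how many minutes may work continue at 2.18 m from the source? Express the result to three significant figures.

19.1 min

Since intensity falls as 1/r², rate at 2.18 m:
22.2 × (1.10/2.18)² = 22.2 × 0.2546 = 5.652 mR/h.
Stay time = 1.80 mR ÷ 5.652 mR/h = 0.3185 h = 19.11 min.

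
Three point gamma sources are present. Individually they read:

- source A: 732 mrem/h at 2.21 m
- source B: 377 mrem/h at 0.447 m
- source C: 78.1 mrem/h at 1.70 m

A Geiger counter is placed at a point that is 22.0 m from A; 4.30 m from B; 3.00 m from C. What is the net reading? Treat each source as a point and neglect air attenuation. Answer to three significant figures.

36.5 mrem/h

Each source contributes Iᵢ·(dᵢ/rᵢ)²; contributions add.
A: 732 × (2.21/22.0)² = 7.387 mrem/h
B: 377 × (0.447/4.30)² = 4.074 mrem/h
C: 78.1 × (1.70/3.00)² = 25.08 mrem/h
Total = 7.387 + 4.074 + 25.08 = 36.54 mrem/h.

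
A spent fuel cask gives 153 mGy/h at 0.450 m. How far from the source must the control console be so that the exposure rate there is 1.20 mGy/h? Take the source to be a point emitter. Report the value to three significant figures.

5.08 m

Applying the 1/r² law, d₂ = d₁·√(I₁/I₂).
I₁/I₂ = 153/1.20 = 127.5, so d₂ = 0.450 × √127.5 = 5.081 m.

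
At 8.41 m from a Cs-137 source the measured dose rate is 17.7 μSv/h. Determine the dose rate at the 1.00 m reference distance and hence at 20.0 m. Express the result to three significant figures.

Using I₁d₁² = I₂d₂²,
At 1.00 m: 17.7 × (8.41/1.00)² = 17.7 × 70.73 = 1252 μSv/h
At 20.0 m: 1252 × (1.00/20.0)² = 1252 × 0.002500 = 3.130 μSv/h.

1250 μSv/h; 3.13 μSv/h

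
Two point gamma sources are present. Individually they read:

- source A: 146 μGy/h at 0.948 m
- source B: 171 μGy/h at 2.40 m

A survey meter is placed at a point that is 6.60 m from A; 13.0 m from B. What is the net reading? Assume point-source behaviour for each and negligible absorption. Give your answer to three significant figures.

By superposition, sum each source's inverse-square contribution:
A: 146 × (0.948/6.60)² = 3.012 μGy/h
B: 171 × (2.40/13.0)² = 5.828 μGy/h
Total = 3.012 + 5.828 = 8.840 μGy/h.

8.84 μGy/h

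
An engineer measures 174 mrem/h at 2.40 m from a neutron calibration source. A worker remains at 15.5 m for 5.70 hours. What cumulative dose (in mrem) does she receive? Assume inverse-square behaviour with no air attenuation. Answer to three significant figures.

Since intensity falls as 1/r², rate at 15.5 m:
(2.40/15.5)² = 0.02398, so 174 × 0.02398 = 4.173 mrem/h.
Dose = rate × time = 4.173 mrem/h × 5.700 h = 23.79 mrem.

23.8 mrem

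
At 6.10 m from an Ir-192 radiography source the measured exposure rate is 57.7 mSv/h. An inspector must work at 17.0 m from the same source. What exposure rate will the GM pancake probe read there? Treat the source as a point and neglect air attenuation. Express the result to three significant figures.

Using I₁d₁² = I₂d₂², scaling from 6.10 m to 17.0 m:
57.7 × (6.10/17.0)² = 57.7 × 0.1288 = 7.432 mSv/h.

7.43 mSv/h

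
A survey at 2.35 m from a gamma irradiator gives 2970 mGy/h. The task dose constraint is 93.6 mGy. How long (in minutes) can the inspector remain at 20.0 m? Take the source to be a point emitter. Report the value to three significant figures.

137 min

Intensity scales as (d₁/d₂)², so rate at 20.0 m:
2970 × (2.35/20.0)² = 2970 × 0.01381 = 41.02 mGy/h.
Stay time = 93.6 mGy ÷ 41.02 mGy/h = 2.282 h = 136.9 min.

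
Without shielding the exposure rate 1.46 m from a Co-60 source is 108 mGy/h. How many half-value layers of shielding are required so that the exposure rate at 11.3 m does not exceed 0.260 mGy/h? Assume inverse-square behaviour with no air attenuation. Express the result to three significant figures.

2.79 half-value layers

At 11.3 m, distance alone gives 108 × (1.46/11.3)² = 108 × 0.01669 = 1.803 mGy/h.
Further attenuation needed: 1.803/0.260 = 6.935.
n = log₂(6.935) = 2.794 half-value layers.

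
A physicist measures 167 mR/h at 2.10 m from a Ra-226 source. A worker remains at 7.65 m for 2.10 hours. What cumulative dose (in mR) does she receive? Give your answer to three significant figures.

26.4 mR

Using I₁d₁² = I₂d₂², rate at 7.65 m:
(2.10/7.65)² = 0.07536, so 167 × 0.07536 = 12.59 mR/h.
Dose = rate × time = 12.59 mR/h × 2.100 h = 26.44 mR.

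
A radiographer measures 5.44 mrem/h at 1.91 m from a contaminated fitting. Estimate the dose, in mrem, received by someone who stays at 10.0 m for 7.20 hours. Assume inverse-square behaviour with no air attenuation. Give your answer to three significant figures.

1.43 mrem

By the inverse-square law, rate at 10.0 m:
5.44 × (1.91/10.0)² = 5.44 × 0.03648 = 0.1985 mrem/h.
Dose = rate × time = 0.1985 mrem/h × 7.200 h = 1.429 mrem.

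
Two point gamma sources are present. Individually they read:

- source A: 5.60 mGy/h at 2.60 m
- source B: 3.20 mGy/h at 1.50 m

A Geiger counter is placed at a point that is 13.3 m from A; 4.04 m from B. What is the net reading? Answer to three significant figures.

By superposition, sum each source's inverse-square contribution:
A: 5.60 × (2.60/13.3)² = 0.2140 mGy/h
B: 3.20 × (1.50/4.04)² = 0.4411 mGy/h
Total = 0.2140 + 0.4411 = 0.6551 mGy/h.

0.655 mGy/h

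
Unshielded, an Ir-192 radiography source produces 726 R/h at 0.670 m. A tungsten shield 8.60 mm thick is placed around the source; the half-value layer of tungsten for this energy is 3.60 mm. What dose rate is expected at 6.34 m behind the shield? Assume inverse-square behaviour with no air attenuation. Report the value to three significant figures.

Distance alone: 726 × (0.670/6.34)² = 726 × 0.01117 = 8.109 R/h.
Shield: 8.60/3.60 = 2.389 half-value layers → attenuation 2^(−2.389) = 0.1909.
Combined: 8.109 × 0.1909 = 1.548 R/h.

1.55 R/h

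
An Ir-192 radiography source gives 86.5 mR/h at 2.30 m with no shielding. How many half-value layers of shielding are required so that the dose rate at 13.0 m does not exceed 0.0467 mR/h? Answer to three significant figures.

5.86 half-value layers

At 13.0 m, distance alone gives (2.30/13.0)² = 0.03130, so 86.5 × 0.03130 = 2.707 mR/h.
Further attenuation needed: 2.707/0.0467 = 57.97.
n = log₂(57.97) = 5.857 half-value layers.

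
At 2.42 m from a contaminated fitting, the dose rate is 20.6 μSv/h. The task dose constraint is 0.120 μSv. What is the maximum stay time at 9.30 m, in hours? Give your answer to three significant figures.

0.0860 h

Using I₁d₁² = I₂d₂², rate at 9.30 m:
20.6 × (2.42/9.30)² = 20.6 × 0.06771 = 1.395 μSv/h.
Stay time = 0.120 μSv ÷ 1.395 μSv/h = 0.08602 h.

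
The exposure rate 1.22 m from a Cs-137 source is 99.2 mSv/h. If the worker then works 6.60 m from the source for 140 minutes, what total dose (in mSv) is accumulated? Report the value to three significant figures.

Intensity scales as (d₁/d₂)², so rate at 6.60 m:
(1.22/6.60)² = 0.03417, so 99.2 × 0.03417 = 3.390 mSv/h.
Dose = rate × time = 3.390 mSv/h × 2.333 h = 7.909 mSv.

7.91 mSv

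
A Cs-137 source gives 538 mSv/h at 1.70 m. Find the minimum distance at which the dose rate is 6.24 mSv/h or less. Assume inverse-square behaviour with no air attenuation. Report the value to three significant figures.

By the inverse-square law, d₂ = d₁·√(I₁/I₂).
I₁/I₂ = 538/6.24 = 86.22, so d₂ = 1.70 × √86.22 = 15.79 m.

15.8 m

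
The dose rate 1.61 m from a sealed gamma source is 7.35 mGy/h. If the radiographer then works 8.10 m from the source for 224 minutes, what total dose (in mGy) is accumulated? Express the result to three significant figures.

Applying the 1/r² law, rate at 8.10 m:
(1.61/8.10)² = 0.03951, so 7.35 × 0.03951 = 0.2904 mGy/h.
Dose = rate × time = 0.2904 mGy/h × 3.733 h = 1.084 mGy.

1.08 mGy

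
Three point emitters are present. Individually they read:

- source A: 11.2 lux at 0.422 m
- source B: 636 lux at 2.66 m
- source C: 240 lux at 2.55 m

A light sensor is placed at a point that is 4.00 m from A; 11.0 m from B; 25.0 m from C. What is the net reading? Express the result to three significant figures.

39.8 lux

Each source contributes Iᵢ·(dᵢ/rᵢ)²; contributions add.
A: 11.2 × (0.422/4.00)² = 0.1247 lux
B: 636 × (2.66/11.0)² = 37.19 lux
C: 240 × (2.55/25.0)² = 2.497 lux
Total = 0.1247 + 37.19 + 2.497 = 39.81 lux.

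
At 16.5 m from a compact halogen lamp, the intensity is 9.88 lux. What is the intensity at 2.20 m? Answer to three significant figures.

Applying the 1/r² law, the rate at 2.20 m is
(16.5/2.20)² = 56.25, so 9.88 × 56.25 = 555.8 lux.

556 lux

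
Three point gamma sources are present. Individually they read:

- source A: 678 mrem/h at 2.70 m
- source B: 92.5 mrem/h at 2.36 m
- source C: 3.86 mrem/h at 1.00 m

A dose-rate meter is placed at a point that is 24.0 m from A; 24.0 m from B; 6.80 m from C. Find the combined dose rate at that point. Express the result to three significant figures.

9.56 mrem/h

By superposition, sum each source's inverse-square contribution:
A: 678 × (2.70/24.0)² = 8.581 mrem/h
B: 92.5 × (2.36/24.0)² = 0.8944 mrem/h
C: 3.86 × (1.00/6.80)² = 0.08348 mrem/h
Total = 8.581 + 0.8944 + 0.08348 = 9.559 mrem/h.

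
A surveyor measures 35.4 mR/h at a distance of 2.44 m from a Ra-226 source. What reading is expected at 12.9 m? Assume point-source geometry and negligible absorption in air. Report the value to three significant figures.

1.27 mR/h

Since intensity falls as 1/r², the rate at 12.9 m is
35.4 × (2.44/12.9)² = 35.4 × 0.03578 = 1.267 mR/h.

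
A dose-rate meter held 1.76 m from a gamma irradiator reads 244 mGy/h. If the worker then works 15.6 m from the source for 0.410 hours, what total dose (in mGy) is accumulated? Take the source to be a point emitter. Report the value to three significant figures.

Applying the 1/r² law, rate at 15.6 m:
244 × (1.76/15.6)² = 244 × 0.01273 = 3.106 mGy/h.
Dose = rate × time = 3.106 mGy/h × 0.4100 h = 1.273 mGy.

1.27 mGy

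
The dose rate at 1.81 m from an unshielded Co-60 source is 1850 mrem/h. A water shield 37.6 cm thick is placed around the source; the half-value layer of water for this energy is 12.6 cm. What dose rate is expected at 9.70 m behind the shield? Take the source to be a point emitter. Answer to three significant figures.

Distance alone: (1.81/9.70)² = 0.03482, so 1850 × 0.03482 = 64.42 mrem/h.
Shield: 37.6/12.6 = 2.984 half-value layers → attenuation 2^(−2.984) = 0.1264.
Combined: 64.42 × 0.1264 = 8.143 mrem/h.

8.14 mrem/h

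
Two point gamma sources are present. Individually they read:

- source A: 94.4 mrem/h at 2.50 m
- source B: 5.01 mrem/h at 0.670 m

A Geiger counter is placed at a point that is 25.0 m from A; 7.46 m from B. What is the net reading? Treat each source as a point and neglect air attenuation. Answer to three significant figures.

Each source contributes Iᵢ·(dᵢ/rᵢ)²; contributions add.
A: 94.4 × (2.50/25.0)² = 0.9440 mrem/h
B: 5.01 × (0.670/7.46)² = 0.04041 mrem/h
Total = 0.9440 + 0.04041 = 0.9844 mrem/h.

0.984 mrem/h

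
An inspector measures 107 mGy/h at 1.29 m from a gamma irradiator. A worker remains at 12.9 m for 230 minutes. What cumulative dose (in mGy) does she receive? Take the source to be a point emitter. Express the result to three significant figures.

Using I₁d₁² = I₂d₂², rate at 12.9 m:
107 × (1.29/12.9)² = 107 × 0.01000 = 1.070 mGy/h.
Dose = rate × time = 1.070 mGy/h × 3.833 h = 4.101 mGy.

4.10 mGy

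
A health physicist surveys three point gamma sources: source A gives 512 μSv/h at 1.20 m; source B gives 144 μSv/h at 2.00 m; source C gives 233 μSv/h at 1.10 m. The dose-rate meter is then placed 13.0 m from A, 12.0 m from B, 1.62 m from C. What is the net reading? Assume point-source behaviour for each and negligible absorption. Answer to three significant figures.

116 μSv/h

Each source contributes Iᵢ·(dᵢ/rᵢ)²; contributions add.
A: 512 × (1.20/13.0)² = 4.363 μSv/h
B: 144 × (2.00/12.0)² = 4.000 μSv/h
C: 233 × (1.10/1.62)² = 107.4 μSv/h
Total = 4.363 + 4.000 + 107.4 = 115.8 μSv/h.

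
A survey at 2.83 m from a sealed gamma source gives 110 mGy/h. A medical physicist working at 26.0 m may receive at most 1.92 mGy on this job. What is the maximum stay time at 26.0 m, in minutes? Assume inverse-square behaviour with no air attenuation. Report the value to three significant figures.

88.4 min

By the inverse-square law, rate at 26.0 m:
(2.83/26.0)² = 0.01185, so 110 × 0.01185 = 1.303 mGy/h.
Stay time = 1.92 mGy ÷ 1.303 mGy/h = 1.474 h = 88.44 min.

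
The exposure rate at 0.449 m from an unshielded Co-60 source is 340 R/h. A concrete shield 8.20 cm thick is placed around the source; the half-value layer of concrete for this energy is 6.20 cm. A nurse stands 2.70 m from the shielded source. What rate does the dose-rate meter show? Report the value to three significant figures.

3.76 R/h

Distance alone: (0.449/2.70)² = 0.02765, so 340 × 0.02765 = 9.401 R/h.
Shield: 8.20/6.20 = 1.323 half-value layers → attenuation 2^(−1.323) = 0.3997.
Combined: 9.401 × 0.3997 = 3.758 R/h.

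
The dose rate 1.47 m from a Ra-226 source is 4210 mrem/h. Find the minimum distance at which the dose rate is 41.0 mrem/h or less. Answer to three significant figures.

14.9 m

Since intensity falls as 1/r², d₂ = d₁·√(I₁/I₂).
I₁/I₂ = 4210/41.0 = 102.7, so d₂ = 1.47 × √102.7 = 14.90 m.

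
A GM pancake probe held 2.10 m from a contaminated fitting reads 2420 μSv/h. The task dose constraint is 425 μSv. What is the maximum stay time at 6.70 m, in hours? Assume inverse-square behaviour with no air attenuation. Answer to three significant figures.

By the inverse-square law, rate at 6.70 m:
2420 × (2.10/6.70)² = 2420 × 0.09824 = 237.7 μSv/h.
Stay time = 425 μSv ÷ 237.7 μSv/h = 1.788 h.

1.79 h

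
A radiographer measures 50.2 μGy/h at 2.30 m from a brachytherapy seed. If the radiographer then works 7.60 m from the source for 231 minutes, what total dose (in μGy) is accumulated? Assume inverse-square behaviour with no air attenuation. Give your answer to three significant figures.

By the inverse-square law, rate at 7.60 m:
(2.30/7.60)² = 0.09159, so 50.2 × 0.09159 = 4.598 μGy/h.
Dose = rate × time = 4.598 μGy/h × 3.850 h = 17.70 μGy.

17.7 μGy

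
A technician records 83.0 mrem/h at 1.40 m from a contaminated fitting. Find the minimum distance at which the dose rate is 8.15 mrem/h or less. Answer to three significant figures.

4.47 m

Applying the 1/r² law, d₂ = d₁·√(I₁/I₂).
I₁/I₂ = 83.0/8.15 = 10.18, so d₂ = 1.40 × √10.18 = 4.467 m.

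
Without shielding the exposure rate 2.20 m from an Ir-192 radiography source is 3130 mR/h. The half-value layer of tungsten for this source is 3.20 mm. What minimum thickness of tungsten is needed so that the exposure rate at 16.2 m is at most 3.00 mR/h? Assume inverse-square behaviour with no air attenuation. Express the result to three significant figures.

13.7 mm

At 16.2 m, distance alone gives 3130 × (2.20/16.2)² = 3130 × 0.01844 = 57.72 mR/h.
Further attenuation needed: 57.72/3.00 = 19.24.
n = log₂(19.24) = 4.266 half-value layers.
Thickness = 4.266 × 3.20 mm = 13.65 mm.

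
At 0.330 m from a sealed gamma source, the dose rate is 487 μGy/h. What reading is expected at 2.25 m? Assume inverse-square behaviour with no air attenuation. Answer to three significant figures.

Since intensity falls as 1/r², the rate at 2.25 m is
(0.330/2.25)² = 0.02151, so 487 × 0.02151 = 10.48 μGy/h.

10.5 μGy/h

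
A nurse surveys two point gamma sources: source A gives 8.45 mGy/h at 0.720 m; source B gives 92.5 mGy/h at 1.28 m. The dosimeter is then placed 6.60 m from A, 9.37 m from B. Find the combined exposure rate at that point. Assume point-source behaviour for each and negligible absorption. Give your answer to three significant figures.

1.83 mGy/h

By superposition, sum each source's inverse-square contribution:
A: 8.45 × (0.720/6.60)² = 0.1006 mGy/h
B: 92.5 × (1.28/9.37)² = 1.726 mGy/h
Total = 0.1006 + 1.726 = 1.827 mGy/h.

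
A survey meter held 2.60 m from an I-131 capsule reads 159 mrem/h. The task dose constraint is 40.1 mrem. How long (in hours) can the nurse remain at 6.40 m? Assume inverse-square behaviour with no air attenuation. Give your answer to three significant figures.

By the inverse-square law, rate at 6.40 m:
(2.60/6.40)² = 0.1650, so 159 × 0.1650 = 26.24 mrem/h.
Stay time = 40.1 mrem ÷ 26.24 mrem/h = 1.528 h.

1.53 h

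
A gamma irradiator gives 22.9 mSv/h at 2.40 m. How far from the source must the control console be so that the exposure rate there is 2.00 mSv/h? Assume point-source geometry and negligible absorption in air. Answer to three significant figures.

Intensity scales as (d₁/d₂)², so d₂ = d₁·√(I₁/I₂).
I₁/I₂ = 22.9/2.00 = 11.45, so d₂ = 2.40 × √11.45 = 8.121 m.

8.12 m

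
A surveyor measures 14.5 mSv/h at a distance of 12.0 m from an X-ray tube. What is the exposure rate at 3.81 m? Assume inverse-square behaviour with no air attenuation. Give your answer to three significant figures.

By the inverse-square law, the rate at 3.81 m is
14.5 × (12.0/3.81)² = 14.5 × 9.920 = 143.8 mSv/h.

144 mSv/h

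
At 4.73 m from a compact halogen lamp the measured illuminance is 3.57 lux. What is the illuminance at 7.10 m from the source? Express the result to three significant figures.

1.58 lux

Using I₁d₁² = I₂d₂², scaling from 4.73 m to 7.10 m:
3.57 × (4.73/7.10)² = 3.57 × 0.4438 = 1.584 lux.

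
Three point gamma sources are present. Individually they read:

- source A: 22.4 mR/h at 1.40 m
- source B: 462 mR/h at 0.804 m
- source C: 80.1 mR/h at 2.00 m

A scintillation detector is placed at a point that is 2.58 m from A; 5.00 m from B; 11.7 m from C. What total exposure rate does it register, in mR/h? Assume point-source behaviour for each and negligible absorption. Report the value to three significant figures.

20.9 mR/h

By superposition, sum each source's inverse-square contribution:
A: 22.4 × (1.40/2.58)² = 6.596 mR/h
B: 462 × (0.804/5.00)² = 11.95 mR/h
C: 80.1 × (2.00/11.7)² = 2.341 mR/h
Total = 6.596 + 11.95 + 2.341 = 20.89 mR/h.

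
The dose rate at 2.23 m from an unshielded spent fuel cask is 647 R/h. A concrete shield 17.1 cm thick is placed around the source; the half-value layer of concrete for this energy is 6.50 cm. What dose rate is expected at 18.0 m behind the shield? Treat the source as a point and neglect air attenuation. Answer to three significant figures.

1.60 R/h

Distance alone: (2.23/18.0)² = 0.01535, so 647 × 0.01535 = 9.931 R/h.
Shield: 17.1/6.50 = 2.631 half-value layers → attenuation 2^(−2.631) = 0.1614.
Combined: 9.931 × 0.1614 = 1.603 R/h.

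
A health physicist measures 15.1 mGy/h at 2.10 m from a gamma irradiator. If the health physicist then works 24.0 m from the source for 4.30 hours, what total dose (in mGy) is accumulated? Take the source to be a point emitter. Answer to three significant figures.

0.497 mGy

Since intensity falls as 1/r², rate at 24.0 m:
15.1 × (2.10/24.0)² = 15.1 × 0.007656 = 0.1156 mGy/h.
Dose = rate × time = 0.1156 mGy/h × 4.300 h = 0.4971 mGy.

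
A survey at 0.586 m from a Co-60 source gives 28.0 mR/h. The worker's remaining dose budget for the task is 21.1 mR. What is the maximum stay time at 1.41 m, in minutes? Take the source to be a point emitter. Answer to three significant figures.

By the inverse-square law, rate at 1.41 m:
(0.586/1.41)² = 0.1727, so 28.0 × 0.1727 = 4.836 mR/h.
Stay time = 21.1 mR ÷ 4.836 mR/h = 4.363 h = 261.8 min.

262 min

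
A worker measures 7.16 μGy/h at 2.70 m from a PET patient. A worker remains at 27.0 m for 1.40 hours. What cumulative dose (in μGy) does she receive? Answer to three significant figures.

Since intensity falls as 1/r², rate at 27.0 m:
7.16 × (2.70/27.0)² = 7.16 × 0.01000 = 0.07160 μGy/h.
Dose = rate × time = 0.07160 μGy/h × 1.400 h = 0.1002 μGy.

0.100 μGy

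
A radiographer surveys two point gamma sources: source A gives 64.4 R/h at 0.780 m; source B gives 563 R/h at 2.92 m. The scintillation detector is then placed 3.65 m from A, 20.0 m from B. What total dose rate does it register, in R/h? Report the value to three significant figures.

14.9 R/h

By superposition, sum each source's inverse-square contribution:
A: 64.4 × (0.780/3.65)² = 2.941 R/h
B: 563 × (2.92/20.0)² = 12.00 R/h
Total = 2.941 + 12.00 = 14.94 R/h.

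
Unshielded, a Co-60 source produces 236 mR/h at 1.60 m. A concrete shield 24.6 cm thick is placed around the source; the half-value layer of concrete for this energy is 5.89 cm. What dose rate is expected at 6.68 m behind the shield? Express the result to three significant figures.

0.749 mR/h

Distance alone: 236 × (1.60/6.68)² = 236 × 0.05737 = 13.54 mR/h.
Shield: 24.6/5.89 = 4.177 half-value layers → attenuation 2^(−4.177) = 0.05528.
Combined: 13.54 × 0.05528 = 0.7485 mR/h.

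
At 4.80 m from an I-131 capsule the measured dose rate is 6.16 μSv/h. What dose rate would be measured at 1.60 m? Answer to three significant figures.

55.4 μSv/h

Intensity scales as (d₁/d₂)², so scaling from 4.80 m to 1.60 m:
6.16 × (4.80/1.60)² = 6.16 × 9.000 = 55.44 μSv/h.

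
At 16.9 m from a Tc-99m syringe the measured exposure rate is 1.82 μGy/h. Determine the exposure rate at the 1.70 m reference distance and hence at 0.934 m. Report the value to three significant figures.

180 μGy/h; 596 μGy/h

Using I₁d₁² = I₂d₂²,
At 1.70 m: 1.82 × (16.9/1.70)² = 1.82 × 98.83 = 179.9 μGy/h
At 0.934 m: (1.70/0.934)² = 3.313, so 179.9 × 3.313 = 596.0 μGy/h.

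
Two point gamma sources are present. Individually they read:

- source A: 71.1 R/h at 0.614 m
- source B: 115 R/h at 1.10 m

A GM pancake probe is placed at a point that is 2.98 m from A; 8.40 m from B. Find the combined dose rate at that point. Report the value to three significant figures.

Each source contributes Iᵢ·(dᵢ/rᵢ)²; contributions add.
A: 71.1 × (0.614/2.98)² = 3.018 R/h
B: 115 × (1.10/8.40)² = 1.972 R/h
Total = 3.018 + 1.972 = 4.990 R/h.

4.99 R/h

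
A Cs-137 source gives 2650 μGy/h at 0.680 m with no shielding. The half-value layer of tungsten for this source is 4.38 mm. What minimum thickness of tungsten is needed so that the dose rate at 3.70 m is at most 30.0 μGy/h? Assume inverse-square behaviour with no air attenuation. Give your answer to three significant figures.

At 3.70 m, distance alone gives 2650 × (0.680/3.70)² = 2650 × 0.03378 = 89.52 μGy/h.
Further attenuation needed: 89.52/30.0 = 2.984.
n = log₂(2.984) = 1.577 half-value layers.
Thickness = 1.577 × 4.38 mm = 6.907 mm.

6.91 mm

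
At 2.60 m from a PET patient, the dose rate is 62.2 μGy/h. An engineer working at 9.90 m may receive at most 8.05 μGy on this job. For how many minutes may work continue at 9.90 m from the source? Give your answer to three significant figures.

113 min

Since intensity falls as 1/r², rate at 9.90 m:
(2.60/9.90)² = 0.06897, so 62.2 × 0.06897 = 4.290 μGy/h.
Stay time = 8.05 μGy ÷ 4.290 μGy/h = 1.876 h = 112.6 min.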